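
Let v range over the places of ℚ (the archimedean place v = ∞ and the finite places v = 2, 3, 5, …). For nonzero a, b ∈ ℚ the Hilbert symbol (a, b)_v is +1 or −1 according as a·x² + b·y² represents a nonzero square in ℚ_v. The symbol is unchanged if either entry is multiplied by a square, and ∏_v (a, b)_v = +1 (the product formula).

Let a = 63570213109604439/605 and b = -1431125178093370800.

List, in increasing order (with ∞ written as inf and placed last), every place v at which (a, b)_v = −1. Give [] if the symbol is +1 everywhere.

[3, 5, 29, 37]

Mod squares: a ≡ 22755, b ≡ -2243643. Check v ∈ {∞, 2, 3, 5, 7, 11, 17, 19, 29, 37, 41}.
v=7: a=7^2·(≡5), b=7^0·(≡2) mod 7; (5|7)=-1, (2|7)=+1; (−1)^{2·0·3}·(-1)^0·(+1)^2 = +1.
v=41: a=41^1·(≡11), b=41^1·(≡3) mod 41; (11|41)=-1, (3|41)=-1; (−1)^{1·1·20}·(-1)^1·(-1)^1 = +1.
v=5: a=5^-1·(≡4), b=5^2·(≡3) mod 5; (4|5)=+1, (3|5)=-1; (−1)^{-1·2·2}·(+1)^2·(-1)^-1 = -1.
v=2: v_2(a)=0, v_2(b)=4; units ≡ 3, 5 (mod 8); ε·ε+αω+βω = 1·0+0·1+4·1 ≡ 0  ⇒  (a,b)_2 = +1.
v=29: a=29^2·(≡15), b=29^3·(≡7) mod 29; (15|29)=-1, (7|29)=+1; (−1)^{2·3·14}·(-1)^3·(+1)^2 = -1.
v=17: a=17^2·(≡13), b=17^3·(≡15) mod 17; (13|17)=+1, (15|17)=+1; (−1)^{2·3·8}·(+1)^3·(+1)^2 = +1.
v=19: a=19^4·(≡12), b=19^0·(≡3) mod 19; (12|19)=-1, (3|19)=-1; (−1)^{4·0·9}·(-1)^0·(-1)^4 = +1.
v=11: a=11^-2·(≡8), b=11^0·(≡4) mod 11; (8|11)=-1, (4|11)=+1; (−1)^{-2·0·5}·(-1)^0·(+1)^-2 = +1.
v=∞: 22755 > 0 and -2243643 < 0  ⇒  (a,b)_∞ = +1.
v=3: a=3^3·(≡1), b=3^9·(≡1) mod 3; (1|3)=+1, (1|3)=+1; (−1)^{3·9·1}·(+1)^9·(+1)^3 = -1.
v=37: a=37^1·(≡32), b=37^1·(≡12) mod 37; (32|37)=-1, (12|37)=+1; (−1)^{1·1·18}·(-1)^1·(+1)^1 = -1.
(22755, -2243643 / ℚ) ramifies at {3, 5, 29, 37}: a division algebra.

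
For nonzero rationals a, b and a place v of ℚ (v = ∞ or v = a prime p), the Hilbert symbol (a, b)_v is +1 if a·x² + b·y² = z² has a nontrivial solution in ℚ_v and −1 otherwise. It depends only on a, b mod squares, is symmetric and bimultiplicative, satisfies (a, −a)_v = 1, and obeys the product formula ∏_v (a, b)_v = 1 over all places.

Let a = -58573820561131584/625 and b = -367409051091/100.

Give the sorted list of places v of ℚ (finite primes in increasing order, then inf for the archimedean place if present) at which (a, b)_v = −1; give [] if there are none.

Mod squares: a ≡ -1820921, b ≡ -731. Check v ∈ {∞, 2, 3, 5, 17, 43, 47, 53}.
v=2: v_2(a)=6, v_2(b)=-2; units ≡ 7, 5 (mod 8); ε·ε+αω+βω = 1·0+6·1+-2·0 ≡ 0  ⇒  (a,b)_2 = +1.
v=17: a=17^1·(≡13), b=17^1·(≡4) mod 17; (13|17)=+1, (4|17)=+1; (−1)^{1·1·8}·(+1)^1·(+1)^1 = +1.
v=43: a=43^1·(≡34), b=43^1·(≡27) mod 43; (34|43)=-1, (27|43)=-1; (−1)^{1·1·21}·(-1)^1·(-1)^1 = -1.
v=47: a=47^3·(≡24), b=47^2·(≡7) mod 47; (24|47)=+1, (7|47)=+1; (−1)^{3·2·23}·(+1)^2·(+1)^3 = +1.
v=53: a=53^3·(≡13), b=53^2·(≡7) mod 53; (13|53)=+1, (7|53)=+1; (−1)^{3·2·26}·(+1)^2·(+1)^3 = +1.
v=5: a=5^-4·(≡1), b=5^-2·(≡1) mod 5; (1|5)=+1, (1|5)=+1; (−1)^{-4·-2·2}·(+1)^-2·(+1)^-4 = +1.
v=3: a=3^4·(≡1), b=3^4·(≡1) mod 3; (1|3)=+1, (1|3)=+1; (−1)^{4·4·1}·(+1)^4·(+1)^4 = +1.
v=∞: -1820921 < 0 and -731 < 0  ⇒  (a,b)_∞ = -1.
(-1820921, -731 / ℚ) ramifies at {43, ∞}: a division algebra.

[43, inf]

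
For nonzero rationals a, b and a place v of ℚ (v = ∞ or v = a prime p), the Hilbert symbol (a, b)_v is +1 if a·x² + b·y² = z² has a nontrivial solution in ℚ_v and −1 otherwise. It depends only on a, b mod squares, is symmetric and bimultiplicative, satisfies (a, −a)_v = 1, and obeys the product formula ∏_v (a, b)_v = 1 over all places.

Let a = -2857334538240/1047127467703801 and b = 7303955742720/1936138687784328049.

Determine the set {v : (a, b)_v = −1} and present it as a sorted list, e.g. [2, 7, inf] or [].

[2, 5]

Mod squares: a ≡ -65, b ≡ 195. Check v ∈ {∞, 2, 3, 5, 7, 11, 13, 37, 43}.
v=5: a=5^1·(≡2), b=5^1·(≡1) mod 5; (2|5)=-1, (1|5)=+1; (−1)^{1·1·2}·(-1)^1·(+1)^1 = -1.
v=13: a=13^3·(≡6), b=13^1·(≡7) mod 13; (6|13)=-1, (7|13)=-1; (−1)^{3·1·6}·(-1)^1·(-1)^3 = +1.
v=37: a=37^-2·(≡1), b=37^-2·(≡10) mod 37; (1|37)=+1, (10|37)=+1; (−1)^{-2·-2·18}·(+1)^-2·(+1)^-2 = +1.
v=7: a=7^2·(≡5), b=7^2·(≡3) mod 7; (5|7)=-1, (3|7)=-1; (−1)^{2·2·3}·(-1)^2·(-1)^2 = +1.
v=2: v_2(a)=16, v_2(b)=20; units ≡ 7, 3 (mod 8); ε·ε+αω+βω = 1·1+16·1+20·0 ≡ 1  ⇒  (a,b)_2 = -1.
v=11: a=11^-2·(≡1), b=11^-2·(≡2) mod 11; (1|11)=+1, (2|11)=-1; (−1)^{-2·-2·5}·(+1)^-2·(-1)^-2 = +1.
v=3: a=3^4·(≡1), b=3^7·(≡2) mod 3; (1|3)=+1, (2|3)=-1; (−1)^{4·7·1}·(+1)^7·(-1)^4 = +1.
v=∞: -65 < 0 and 195 > 0  ⇒  (a,b)_∞ = +1.
v=43: a=43^-6·(≡6), b=43^-8·(≡4) mod 43; (6|43)=+1, (4|43)=+1; (−1)^{-6·-8·21}·(+1)^-8·(+1)^-6 = +1.
(-65, 195 / ℚ) ramifies at {2, 5}: a division algebra.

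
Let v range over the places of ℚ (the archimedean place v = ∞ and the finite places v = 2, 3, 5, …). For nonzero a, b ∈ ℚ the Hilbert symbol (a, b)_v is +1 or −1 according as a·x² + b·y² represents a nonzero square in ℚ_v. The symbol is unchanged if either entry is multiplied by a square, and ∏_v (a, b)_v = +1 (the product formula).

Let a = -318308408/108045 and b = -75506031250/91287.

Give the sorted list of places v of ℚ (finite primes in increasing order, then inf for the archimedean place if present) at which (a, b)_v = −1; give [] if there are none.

Mod squares: a ≡ -3910, b ≡ -782. Check v ∈ {∞, 2, 3, 5, 7, 11, 13, 17, 23, 29}.
v=7: a=7^-4·(≡3), b=7^-2·(≡1) mod 7; (3|7)=-1, (1|7)=+1; (−1)^{-4·-2·3}·(-1)^-2·(+1)^-4 = +1.
v=13: a=13^0·(≡12), b=13^2·(≡7) mod 13; (12|13)=+1, (7|13)=-1; (−1)^{0·2·6}·(+1)^2·(-1)^0 = +1.
v=11: a=11^2·(≡8), b=11^0·(≡6) mod 11; (8|11)=-1, (6|11)=-1; (−1)^{2·0·5}·(-1)^0·(-1)^2 = +1.
v=∞: -3910 < 0 and -782 < 0  ⇒  (a,b)_∞ = -1.
v=3: a=3^-2·(≡2), b=3^-4·(≡1) mod 3; (2|3)=-1, (1|3)=+1; (−1)^{-2·-4·1}·(-1)^-4·(+1)^-2 = +1.
v=17: a=17^1·(≡15), b=17^1·(≡12) mod 17; (15|17)=+1, (12|17)=-1; (−1)^{1·1·8}·(+1)^1·(-1)^1 = -1.
v=23: a=23^1·(≡21), b=23^-1·(≡9) mod 23; (21|23)=-1, (9|23)=+1; (−1)^{1·-1·11}·(-1)^-1·(+1)^1 = +1.
v=5: a=5^-1·(≡3), b=5^6·(≡2) mod 5; (3|5)=-1, (2|5)=-1; (−1)^{-1·6·2}·(-1)^6·(-1)^-1 = -1.
v=29: a=29^2·(≡1), b=29^2·(≡1) mod 29; (1|29)=+1, (1|29)=+1; (−1)^{2·2·14}·(+1)^2·(+1)^2 = +1.
v=2: v_2(a)=3, v_2(b)=1; units ≡ 5, 1 (mod 8); ε·ε+αω+βω = 0·0+3·0+1·1 ≡ 1  ⇒  (a,b)_2 = -1.
(-3910, -782 / ℚ) ramifies at {2, 5, 17, ∞}: a division algebra.

[2, 5, 17, inf]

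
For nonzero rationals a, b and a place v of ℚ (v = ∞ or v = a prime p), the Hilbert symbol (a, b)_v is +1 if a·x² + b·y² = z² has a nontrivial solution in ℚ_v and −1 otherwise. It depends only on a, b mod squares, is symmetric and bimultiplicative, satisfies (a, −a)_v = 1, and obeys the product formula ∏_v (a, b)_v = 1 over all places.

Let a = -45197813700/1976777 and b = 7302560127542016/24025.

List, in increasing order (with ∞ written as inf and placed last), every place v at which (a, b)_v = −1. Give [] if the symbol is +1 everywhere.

Mod squares: a ≡ -262769, b ≡ 51. Check v ∈ {∞, 2, 3, 5, 11, 13, 17, 19, 29, 31, 37, 41}.
v=3: a=3^4·(≡1), b=3^1·(≡2) mod 3; (1|3)=+1, (2|3)=-1; (−1)^{4·1·1}·(+1)^1·(-1)^4 = +1.
v=29: a=29^1·(≡5), b=29^2·(≡5) mod 29; (5|29)=+1, (5|29)=+1; (−1)^{1·2·14}·(+1)^2·(+1)^1 = +1.
v=2: v_2(a)=2, v_2(b)=8; units ≡ 7, 3 (mod 8); ε·ε+αω+βω = 1·1+2·1+8·0 ≡ 1  ⇒  (a,b)_2 = -1.
v=5: a=5^2·(≡1), b=5^-2·(≡1) mod 5; (1|5)=+1, (1|5)=+1; (−1)^{2·-2·2}·(+1)^-2·(+1)^2 = +1.
v=19: a=19^2·(≡11), b=19^0·(≡3) mod 19; (11|19)=+1, (3|19)=-1; (−1)^{2·0·9}·(+1)^0·(-1)^2 = +1.
v=37: a=37^0·(≡31), b=37^2·(≡2) mod 37; (31|37)=-1, (2|37)=-1; (−1)^{0·2·18}·(-1)^2·(-1)^0 = +1.
v=13: a=13^1·(≡7), b=13^0·(≡12) mod 13; (7|13)=-1, (12|13)=+1; (−1)^{1·0·6}·(-1)^0·(+1)^1 = +1.
v=17: a=17^-1·(≡8), b=17^3·(≡11) mod 17; (8|17)=+1, (11|17)=-1; (−1)^{-1·3·8}·(+1)^3·(-1)^-1 = -1.
v=11: a=11^-2·(≡8), b=11^0·(≡7) mod 11; (8|11)=-1, (7|11)=-1; (−1)^{-2·0·5}·(-1)^0·(-1)^-2 = +1.
v=41: a=41^1·(≡26), b=41^2·(≡40) mod 41; (26|41)=-1, (40|41)=+1; (−1)^{1·2·20}·(-1)^2·(+1)^1 = +1.
v=∞: -262769 < 0 and 51 > 0  ⇒  (a,b)_∞ = +1.
v=31: a=31^-2·(≡16), b=31^-2·(≡1) mod 31; (16|31)=+1, (1|31)=+1; (−1)^{-2·-2·15}·(+1)^-2·(+1)^-2 = +1.
|Ram(-262769, 51)| = 2, even; anisotropic at {2, 17}.

[2, 17]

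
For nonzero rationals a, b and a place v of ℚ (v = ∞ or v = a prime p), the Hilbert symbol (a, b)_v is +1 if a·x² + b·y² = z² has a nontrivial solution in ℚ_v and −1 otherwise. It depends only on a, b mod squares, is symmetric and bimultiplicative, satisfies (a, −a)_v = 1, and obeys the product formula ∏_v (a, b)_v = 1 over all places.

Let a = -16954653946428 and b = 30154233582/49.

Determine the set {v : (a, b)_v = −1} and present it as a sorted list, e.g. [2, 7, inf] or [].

Mod squares: a ≡ -407, b ≡ 27689838. Check v ∈ {∞, 2, 3, 7, 11, 17, 23, 29, 37}.
v=17: a=17^2·(≡16), b=17^1·(≡12) mod 17; (16|17)=+1, (12|17)=-1; (−1)^{2·1·8}·(+1)^1·(-1)^2 = +1.
v=2: v_2(a)=2, v_2(b)=1; units ≡ 1, 7 (mod 8); ε·ε+αω+βω = 0·1+2·0+1·0 ≡ 0  ⇒  (a,b)_2 = +1.
v=7: a=7^0·(≡5), b=7^-2·(≡4) mod 7; (5|7)=-1, (4|7)=+1; (−1)^{0·-2·3}·(-1)^-2·(+1)^0 = +1.
v=23: a=23^2·(≡20), b=23^1·(≡7) mod 23; (20|23)=-1, (7|23)=-1; (−1)^{2·1·11}·(-1)^1·(-1)^2 = -1.
v=3: a=3^4·(≡1), b=3^3·(≡2) mod 3; (1|3)=+1, (2|3)=-1; (−1)^{4·3·1}·(+1)^3·(-1)^4 = +1.
v=29: a=29^2·(≡6), b=29^1·(≡15) mod 29; (6|29)=+1, (15|29)=-1; (−1)^{2·1·14}·(+1)^1·(-1)^2 = +1.
v=11: a=11^1·(≡8), b=11^3·(≡6) mod 11; (8|11)=-1, (6|11)=-1; (−1)^{1·3·5}·(-1)^3·(-1)^1 = -1.
v=∞: -407 < 0 and 27689838 > 0  ⇒  (a,b)_∞ = +1.
v=37: a=37^1·(≡10), b=37^1·(≡16) mod 37; (10|37)=+1, (16|37)=+1; (−1)^{1·1·18}·(+1)^1·(+1)^1 = +1.
|Ram(-407, 27689838)| = 2, even; anisotropic at {11, 23}.

[11, 23]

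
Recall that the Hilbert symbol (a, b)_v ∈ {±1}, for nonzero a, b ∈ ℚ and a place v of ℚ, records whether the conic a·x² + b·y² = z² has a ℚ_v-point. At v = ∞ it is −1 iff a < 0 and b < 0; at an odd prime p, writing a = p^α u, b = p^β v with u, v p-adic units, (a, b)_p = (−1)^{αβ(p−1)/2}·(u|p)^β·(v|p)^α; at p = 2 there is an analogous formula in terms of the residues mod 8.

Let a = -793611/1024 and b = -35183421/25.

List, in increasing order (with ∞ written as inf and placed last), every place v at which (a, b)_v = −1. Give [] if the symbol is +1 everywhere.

[7, inf]

Mod squares: a ≡ -88179, b ≡ -221. Check v ∈ {∞, 2, 3, 5, 7, 13, 17, 19}.
v=17: a=17^1·(≡4), b=17^1·(≡15) mod 17; (4|17)=+1, (15|17)=+1; (−1)^{1·1·8}·(+1)^1·(+1)^1 = +1.
v=∞: -88179 < 0 and -221 < 0  ⇒  (a,b)_∞ = -1.
v=2: v_2(a)=-10, v_2(b)=0; units ≡ 5, 3 (mod 8); ε·ε+αω+βω = 0·1+-10·1+0·1 ≡ 0  ⇒  (a,b)_2 = +1.
v=7: a=7^1·(≡3), b=7^2·(≡6) mod 7; (3|7)=-1, (6|7)=-1; (−1)^{1·2·3}·(-1)^2·(-1)^1 = -1.
v=19: a=19^1·(≡13), b=19^2·(≡11) mod 19; (13|19)=-1, (11|19)=+1; (−1)^{1·2·9}·(-1)^2·(+1)^1 = +1.
v=3: a=3^3·(≡1), b=3^2·(≡1) mod 3; (1|3)=+1, (1|3)=+1; (−1)^{3·2·1}·(+1)^2·(+1)^3 = +1.
v=5: a=5^0·(≡1), b=5^-2·(≡4) mod 5; (1|5)=+1, (4|5)=+1; (−1)^{0·-2·2}·(+1)^-2·(+1)^0 = +1.
v=13: a=13^1·(≡4), b=13^1·(≡12) mod 13; (4|13)=+1, (12|13)=+1; (−1)^{1·1·6}·(+1)^1·(+1)^1 = +1.
(-88179, -221 / ℚ) ramifies at {7, ∞}: a division algebra.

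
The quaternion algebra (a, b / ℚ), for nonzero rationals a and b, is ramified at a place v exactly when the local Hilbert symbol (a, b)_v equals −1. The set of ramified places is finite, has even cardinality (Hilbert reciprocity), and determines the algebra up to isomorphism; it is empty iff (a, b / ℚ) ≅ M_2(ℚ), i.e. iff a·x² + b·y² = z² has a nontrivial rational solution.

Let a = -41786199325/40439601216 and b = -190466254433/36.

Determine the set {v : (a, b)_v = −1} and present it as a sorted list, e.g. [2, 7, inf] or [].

Mod squares: a ≡ -13, b ≡ -377. Check v ∈ {∞, 2, 3, 5, 7, 13, 17, 19, 23, 29}.
v=3: a=3^-6·(≡2), b=3^-2·(≡1) mod 3; (2|3)=-1, (1|3)=+1; (−1)^{-6·-2·1}·(-1)^-2·(+1)^-6 = +1.
v=17: a=17^2·(≡4), b=17^0·(≡12) mod 17; (4|17)=+1, (12|17)=-1; (−1)^{2·0·8}·(+1)^0·(-1)^2 = +1.
v=2: v_2(a)=-6, v_2(b)=-2; units ≡ 3, 7 (mod 8); ε·ε+αω+βω = 1·1+-6·0+-2·1 ≡ 1  ⇒  (a,b)_2 = -1.
v=7: a=7^-4·(≡1), b=7^2·(≡4) mod 7; (1|7)=+1, (4|7)=+1; (−1)^{-4·2·3}·(+1)^2·(+1)^-4 = +1.
v=19: a=19^-2·(≡6), b=19^2·(≡10) mod 19; (6|19)=+1, (10|19)=-1; (−1)^{-2·2·9}·(+1)^2·(-1)^-2 = +1.
v=29: a=29^2·(≡1), b=29^1·(≡5) mod 29; (1|29)=+1, (5|29)=+1; (−1)^{2·1·14}·(+1)^1·(+1)^2 = +1.
v=∞: -13 < 0 and -377 < 0  ⇒  (a,b)_∞ = -1.
v=13: a=13^1·(≡9), b=13^5·(≡9) mod 13; (9|13)=+1, (9|13)=+1; (−1)^{1·5·6}·(+1)^5·(+1)^1 = +1.
v=5: a=5^2·(≡2), b=5^0·(≡2) mod 5; (2|5)=-1, (2|5)=-1; (−1)^{2·0·2}·(-1)^0·(-1)^2 = +1.
v=23: a=23^2·(≡15), b=23^0·(≡14) mod 23; (15|23)=-1, (14|23)=-1; (−1)^{2·0·11}·(-1)^0·(-1)^2 = +1.
(-13, -377 / ℚ) ramifies at {2, ∞}: a division algebra.

[2, inf]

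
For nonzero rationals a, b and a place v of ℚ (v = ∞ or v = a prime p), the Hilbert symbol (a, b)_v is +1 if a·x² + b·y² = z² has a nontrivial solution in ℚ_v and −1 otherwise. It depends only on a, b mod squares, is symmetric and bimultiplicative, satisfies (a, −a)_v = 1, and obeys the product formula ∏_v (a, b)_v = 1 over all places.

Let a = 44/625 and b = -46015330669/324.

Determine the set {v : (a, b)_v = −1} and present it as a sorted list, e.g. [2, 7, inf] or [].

[2, 17]

Mod squares: a ≡ 11, b ≡ -1309. Check v ∈ {∞, 2, 3, 5, 7, 11, 17}.
v=2: v_2(a)=2, v_2(b)=-2; units ≡ 3, 3 (mod 8); ε·ε+αω+βω = 1·1+2·1+-2·1 ≡ 1  ⇒  (a,b)_2 = -1.
v=3: a=3^0·(≡2), b=3^-4·(≡2) mod 3; (2|3)=-1, (2|3)=-1; (−1)^{0·-4·1}·(-1)^-4·(-1)^0 = +1.
v=5: a=5^-4·(≡4), b=5^0·(≡4) mod 5; (4|5)=+1, (4|5)=+1; (−1)^{-4·0·2}·(+1)^0·(+1)^-4 = +1.
v=∞: 11 > 0 and -1309 < 0  ⇒  (a,b)_∞ = +1.
v=17: a=17^0·(≡6), b=17^1·(≡9) mod 17; (6|17)=-1, (9|17)=+1; (−1)^{0·1·8}·(-1)^1·(+1)^0 = -1.
v=11: a=11^1·(≡9), b=11^5·(≡10) mod 11; (9|11)=+1, (10|11)=-1; (−1)^{1·5·5}·(+1)^5·(-1)^1 = +1.
v=7: a=7^0·(≡1), b=7^5·(≡4) mod 7; (1|7)=+1, (4|7)=+1; (−1)^{0·5·3}·(+1)^5·(+1)^0 = +1.
|Ram(11, -1309)| = 2, even; anisotropic at {2, 17}.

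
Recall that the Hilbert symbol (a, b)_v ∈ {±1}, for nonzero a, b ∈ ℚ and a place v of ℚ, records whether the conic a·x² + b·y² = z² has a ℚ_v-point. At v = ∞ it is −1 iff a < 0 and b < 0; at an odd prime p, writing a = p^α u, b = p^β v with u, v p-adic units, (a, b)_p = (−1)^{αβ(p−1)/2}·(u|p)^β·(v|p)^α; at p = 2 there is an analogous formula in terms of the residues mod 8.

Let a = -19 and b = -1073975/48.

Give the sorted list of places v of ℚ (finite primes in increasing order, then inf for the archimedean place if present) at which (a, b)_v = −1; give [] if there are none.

Mod squares: a ≡ -19, b ≡ -357. Check v ∈ {∞, 2, 3, 5, 7, 17, 19}.
v=5: a=5^0·(≡1), b=5^2·(≡2) mod 5; (1|5)=+1, (2|5)=-1; (−1)^{0·2·2}·(+1)^2·(-1)^0 = +1.
v=7: a=7^0·(≡2), b=7^1·(≡6) mod 7; (2|7)=+1, (6|7)=-1; (−1)^{0·1·3}·(+1)^1·(-1)^0 = +1.
v=2: v_2(a)=0, v_2(b)=-4; units ≡ 5, 3 (mod 8); ε·ε+αω+βω = 0·1+0·1+-4·1 ≡ 0  ⇒  (a,b)_2 = +1.
v=∞: -19 < 0 and -357 < 0  ⇒  (a,b)_∞ = -1.
v=3: a=3^0·(≡2), b=3^-1·(≡1) mod 3; (2|3)=-1, (1|3)=+1; (−1)^{0·-1·1}·(-1)^-1·(+1)^0 = -1.
v=19: a=19^1·(≡18), b=19^2·(≡16) mod 19; (18|19)=-1, (16|19)=+1; (−1)^{1·2·9}·(-1)^2·(+1)^1 = +1.
v=17: a=17^0·(≡15), b=17^1·(≡1) mod 17; (15|17)=+1, (1|17)=+1; (−1)^{0·1·8}·(+1)^1·(+1)^0 = +1.
(-19, -357 / ℚ) ramifies at {3, ∞}: a division algebra.

[3, inf]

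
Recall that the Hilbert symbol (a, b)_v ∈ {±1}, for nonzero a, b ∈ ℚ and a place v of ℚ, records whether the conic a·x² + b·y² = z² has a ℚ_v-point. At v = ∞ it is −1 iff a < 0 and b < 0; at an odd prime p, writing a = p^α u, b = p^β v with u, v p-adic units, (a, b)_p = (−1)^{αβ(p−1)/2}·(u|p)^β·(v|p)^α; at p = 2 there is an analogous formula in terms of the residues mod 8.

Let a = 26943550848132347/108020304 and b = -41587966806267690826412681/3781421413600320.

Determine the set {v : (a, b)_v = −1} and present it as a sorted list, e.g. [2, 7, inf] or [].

Mod squares: a ≡ 6783, b ≡ -21945. Check v ∈ {∞, 2, 3, 5, 7, 11, 13, 17, 19}.
v=7: a=7^-3·(≡6), b=7^-7·(≡4) mod 7; (6|7)=-1, (4|7)=+1; (−1)^{-3·-7·3}·(-1)^-7·(+1)^-3 = +1.
v=∞: 6783 > 0 and -21945 < 0  ⇒  (a,b)_∞ = +1.
v=13: a=13^4·(≡9), b=13^8·(≡9) mod 13; (9|13)=+1, (9|13)=+1; (−1)^{4·8·6}·(+1)^8·(+1)^4 = +1.
v=11: a=11^2·(≡8), b=11^3·(≡7) mod 11; (8|11)=-1, (7|11)=-1; (−1)^{2·3·5}·(-1)^3·(-1)^2 = -1.
v=2: v_2(a)=-4, v_2(b)=-6; units ≡ 7, 7 (mod 8); ε·ε+αω+βω = 1·1+-4·0+-6·0 ≡ 1  ⇒  (a,b)_2 = -1.
v=19: a=19^1·(≡15), b=19^1·(≡5) mod 19; (15|19)=-1, (5|19)=+1; (−1)^{1·1·9}·(-1)^1·(+1)^1 = +1.
v=17: a=17^7·(≡8), b=17^10·(≡15) mod 17; (8|17)=+1, (15|17)=+1; (−1)^{7·10·8}·(+1)^10·(+1)^7 = +1.
v=5: a=5^0·(≡3), b=5^-1·(≡1) mod 5; (3|5)=-1, (1|5)=+1; (−1)^{0·-1·2}·(-1)^-1·(+1)^0 = -1.
v=3: a=3^-9·(≡2), b=3^-15·(≡2) mod 3; (2|3)=-1, (2|3)=-1; (−1)^{-9·-15·1}·(-1)^-15·(-1)^-9 = -1.
|Ram(6783, -21945)| = 4, even; anisotropic at {2, 3, 5, 11}.

[2, 3, 5, 11]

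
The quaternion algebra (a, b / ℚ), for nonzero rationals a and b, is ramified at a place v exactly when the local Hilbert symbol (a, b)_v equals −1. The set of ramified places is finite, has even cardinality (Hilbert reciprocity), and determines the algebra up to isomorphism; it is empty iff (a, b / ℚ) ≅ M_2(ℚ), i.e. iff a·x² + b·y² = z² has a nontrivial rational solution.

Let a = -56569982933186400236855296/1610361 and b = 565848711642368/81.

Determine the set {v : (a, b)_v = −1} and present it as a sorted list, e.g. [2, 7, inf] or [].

(a, b) ≡ (-239134, 50602013) mod (ℚ^×)²; places V = {2, 3, 7, 11, 13, 17, 19, 29, 31, 43, 47, ∞}.
(a,b)_19: α=3, u≡17; β=2, v≡4 (mod 19); (17|19)=+1, (4|19)=+1; sign (−1)^0·+1^2·+1^3 = +1.
(a,b)_31: α=1, u≡1; β=1, v≡7 (mod 31); (1|31)=+1, (7|31)=+1; sign (−1)^1·+1^1·+1^1 = -1.
(a,b)_2: α=13, β=8; u≡1, v≡5 (mod 8); ε(u)ε(v)=0·0, αω(v)=13·1, βω(u)=8·0; sum ≡ 1  ⇒  -1.
(a,b)_47: α=-2, u≡14; β=0, v≡32 (mod 47); (14|47)=+1, (32|47)=+1; sign (−1)^0·+1^0·+1^-2 = +1.
(a,b)_∞: sgn(-239134)=−, sgn(50602013)=+, so +1.
(a,b)_17: α=2, u≡3; β=1, v≡1 (mod 17); (3|17)=-1, (1|17)=+1; sign (−1)^0·-1^1·+1^2 = -1.
(a,b)_11: α=6, u≡8; β=3, v≡9 (mod 11); (8|11)=-1, (9|11)=+1; sign (−1)^0·-1^3·+1^6 = -1.
(a,b)_7: α=1, u≡3; β=1, v≡1 (mod 7); (3|7)=-1, (1|7)=+1; sign (−1)^1·-1^1·+1^1 = +1.
(a,b)_13: α=2, u≡12; β=0, v≡8 (mod 13); (12|13)=+1, (8|13)=-1; sign (−1)^0·+1^0·-1^2 = +1.
(a,b)_43: α=2, u≡33; β=1, v≡15 (mod 43); (33|43)=-1, (15|43)=+1; sign (−1)^0·-1^1·+1^2 = -1.
(a,b)_3: α=-6, u≡2; β=-4, v≡2 (mod 3); (2|3)=-1, (2|3)=-1; sign (−1)^0·-1^-4·-1^-6 = +1.
(a,b)_29: α=1, u≡21; β=1, v≡25 (mod 29); (21|29)=-1, (25|29)=+1; sign (−1)^0·-1^1·+1^1 = -1.
(-239134, 50602013 / ℚ) ramifies at {2, 11, 17, 29, 31, 43}: a division algebra.

[2, 11, 17, 29, 31, 43]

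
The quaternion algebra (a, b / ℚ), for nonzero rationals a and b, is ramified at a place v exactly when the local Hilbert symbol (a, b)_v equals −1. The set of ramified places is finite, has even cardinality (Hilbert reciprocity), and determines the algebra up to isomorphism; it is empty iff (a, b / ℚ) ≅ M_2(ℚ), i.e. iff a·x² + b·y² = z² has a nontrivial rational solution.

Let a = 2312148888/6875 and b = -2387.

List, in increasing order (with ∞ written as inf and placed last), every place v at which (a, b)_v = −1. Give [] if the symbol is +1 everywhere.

Mod squares: a ≡ 19778, b ≡ -2387. Check v ∈ {∞, 2, 3, 5, 7, 11, 29, 31}.
v=31: a=31^1·(≡8), b=31^1·(≡16) mod 31; (8|31)=+1, (16|31)=+1; (−1)^{1·1·15}·(+1)^1·(+1)^1 = -1.
v=∞: 19778 > 0 and -2387 < 0  ⇒  (a,b)_∞ = +1.
v=7: a=7^2·(≡6), b=7^1·(≡2) mod 7; (6|7)=-1, (2|7)=+1; (−1)^{2·1·3}·(-1)^1·(+1)^2 = -1.
v=11: a=11^-1·(≡3), b=11^1·(≡3) mod 11; (3|11)=+1, (3|11)=+1; (−1)^{-1·1·5}·(+1)^1·(+1)^-1 = -1.
v=5: a=5^-4·(≡3), b=5^0·(≡3) mod 5; (3|5)=-1, (3|5)=-1; (−1)^{-4·0·2}·(-1)^0·(-1)^-4 = +1.
v=3: a=3^8·(≡2), b=3^0·(≡1) mod 3; (2|3)=-1, (1|3)=+1; (−1)^{8·0·1}·(-1)^0·(+1)^8 = +1.
v=29: a=29^1·(≡18), b=29^0·(≡20) mod 29; (18|29)=-1, (20|29)=+1; (−1)^{1·0·14}·(-1)^0·(+1)^1 = +1.
v=2: v_2(a)=3, v_2(b)=0; units ≡ 1, 5 (mod 8); ε·ε+αω+βω = 0·0+3·1+0·0 ≡ 1  ⇒  (a,b)_2 = -1.
Ram(19778, -2387) = {2, 7, 11, 31}; no ℚ_2-point on the conic.

[2, 7, 11, 31]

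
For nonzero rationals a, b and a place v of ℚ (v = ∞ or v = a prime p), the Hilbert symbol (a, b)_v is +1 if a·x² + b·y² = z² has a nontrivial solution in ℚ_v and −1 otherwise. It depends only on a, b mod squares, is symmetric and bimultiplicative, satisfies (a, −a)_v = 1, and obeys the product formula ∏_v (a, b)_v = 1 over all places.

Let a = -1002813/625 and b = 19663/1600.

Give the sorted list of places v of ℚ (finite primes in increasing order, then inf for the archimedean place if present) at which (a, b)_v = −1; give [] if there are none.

Mod squares: a ≡ -357, b ≡ 7. Check v ∈ {∞, 2, 3, 5, 7, 17, 53}.
v=17: a=17^1·(≡4), b=17^0·(≡14) mod 17; (4|17)=+1, (14|17)=-1; (−1)^{1·0·8}·(+1)^0·(-1)^1 = -1.
v=5: a=5^-4·(≡2), b=5^-2·(≡2) mod 5; (2|5)=-1, (2|5)=-1; (−1)^{-4·-2·2}·(-1)^-2·(-1)^-4 = +1.
v=7: a=7^1·(≡5), b=7^1·(≡4) mod 7; (5|7)=-1, (4|7)=+1; (−1)^{1·1·3}·(-1)^1·(+1)^1 = +1.
v=3: a=3^1·(≡1), b=3^0·(≡1) mod 3; (1|3)=+1, (1|3)=+1; (−1)^{1·0·1}·(+1)^0·(+1)^1 = +1.
v=∞: -357 < 0 and 7 > 0  ⇒  (a,b)_∞ = +1.
v=53: a=53^2·(≡18), b=53^2·(≡6) mod 53; (18|53)=-1, (6|53)=+1; (−1)^{2·2·26}·(-1)^2·(+1)^2 = +1.
v=2: v_2(a)=0, v_2(b)=-6; units ≡ 3, 7 (mod 8); ε·ε+αω+βω = 1·1+0·0+-6·1 ≡ 1  ⇒  (a,b)_2 = -1.
Ram(-357, 7) = {2, 17}; no ℚ_2-point on the conic.

[2, 17]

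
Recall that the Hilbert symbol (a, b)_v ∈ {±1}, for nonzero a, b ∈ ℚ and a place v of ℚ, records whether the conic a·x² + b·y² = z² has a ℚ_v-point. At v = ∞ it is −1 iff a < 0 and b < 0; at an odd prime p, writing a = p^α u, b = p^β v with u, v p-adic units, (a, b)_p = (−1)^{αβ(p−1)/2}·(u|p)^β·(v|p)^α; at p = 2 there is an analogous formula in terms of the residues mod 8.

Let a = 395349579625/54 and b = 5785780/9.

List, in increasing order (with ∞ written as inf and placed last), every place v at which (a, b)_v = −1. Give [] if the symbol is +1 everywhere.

[2, 5, 7, 11]

Mod squares: a ≡ 2310, b ≡ 5005. Check v ∈ {∞, 2, 3, 5, 7, 11, 13, 17, 29}.
v=17: a=17^2·(≡9), b=17^2·(≡5) mod 17; (9|17)=+1, (5|17)=-1; (−1)^{2·2·8}·(+1)^2·(-1)^2 = +1.
v=2: v_2(a)=-1, v_2(b)=2; units ≡ 3, 5 (mod 8); ε·ε+αω+βω = 1·0+-1·1+2·1 ≡ 1  ⇒  (a,b)_2 = -1.
v=29: a=29^2·(≡11), b=29^0·(≡15) mod 29; (11|29)=-1, (15|29)=-1; (−1)^{2·0·14}·(-1)^0·(-1)^2 = +1.
v=∞: 2310 > 0 and 5005 > 0  ⇒  (a,b)_∞ = +1.
v=11: a=11^1·(≡3), b=11^1·(≡9) mod 11; (3|11)=+1, (9|11)=+1; (−1)^{1·1·5}·(+1)^1·(+1)^1 = -1.
v=13: a=13^2·(≡9), b=13^1·(≡2) mod 13; (9|13)=+1, (2|13)=-1; (−1)^{2·1·6}·(+1)^1·(-1)^2 = +1.
v=3: a=3^-3·(≡2), b=3^-2·(≡1) mod 3; (2|3)=-1, (1|3)=+1; (−1)^{-3·-2·1}·(-1)^-2·(+1)^-3 = +1.
v=5: a=5^3·(≡3), b=5^1·(≡4) mod 5; (3|5)=-1, (4|5)=+1; (−1)^{3·1·2}·(-1)^1·(+1)^3 = -1.
v=7: a=7^1·(≡4), b=7^1·(≡4) mod 7; (4|7)=+1, (4|7)=+1; (−1)^{1·1·3}·(+1)^1·(+1)^1 = -1.
(2310, 5005 / ℚ) ramifies at {2, 5, 7, 11}: a division algebra.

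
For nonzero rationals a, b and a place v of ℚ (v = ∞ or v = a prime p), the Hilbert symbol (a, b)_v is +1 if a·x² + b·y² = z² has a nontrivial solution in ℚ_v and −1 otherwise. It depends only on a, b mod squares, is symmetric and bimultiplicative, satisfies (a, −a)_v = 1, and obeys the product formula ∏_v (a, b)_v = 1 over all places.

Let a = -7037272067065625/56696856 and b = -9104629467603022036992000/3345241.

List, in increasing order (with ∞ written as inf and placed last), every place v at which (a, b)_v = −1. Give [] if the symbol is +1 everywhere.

[2, 17, 19, inf]

Mod squares: a ≡ -39270, b ≡ -6270. Check v ∈ {∞, 2, 3, 5, 7, 11, 17, 19, 29, 31, 37, 53, 59}.
v=3: a=3^-1·(≡2), b=3^5·(≡1) mod 3; (2|3)=-1, (1|3)=+1; (−1)^{-1·5·1}·(-1)^5·(+1)^-1 = +1.
v=59: a=59^2·(≡2), b=59^-2·(≡24) mod 59; (2|59)=-1, (24|59)=-1; (−1)^{2·-2·29}·(-1)^-2·(-1)^2 = +1.
v=7: a=7^1·(≡4), b=7^4·(≡2) mod 7; (4|7)=+1, (2|7)=+1; (−1)^{1·4·3}·(+1)^4·(+1)^1 = +1.
v=17: a=17^1·(≡13), b=17^2·(≡7) mod 17; (13|17)=+1, (7|17)=-1; (−1)^{1·2·8}·(+1)^2·(-1)^1 = -1.
v=∞: -39270 < 0 and -6270 < 0  ⇒  (a,b)_∞ = -1.
v=37: a=37^2·(≡8), b=37^0·(≡29) mod 37; (8|37)=-1, (29|37)=-1; (−1)^{2·0·18}·(-1)^0·(-1)^2 = +1.
v=31: a=31^0·(≡4), b=31^-2·(≡13) mod 31; (4|31)=+1, (13|31)=-1; (−1)^{0·-2·15}·(+1)^-2·(-1)^0 = +1.
v=53: a=53^-2·(≡19), b=53^0·(≡37) mod 53; (19|53)=-1, (37|53)=+1; (−1)^{-2·0·26}·(-1)^0·(+1)^-2 = +1.
v=29: a=29^-2·(≡28), b=29^0·(≡5) mod 29; (28|29)=+1, (5|29)=+1; (−1)^{-2·0·14}·(+1)^0·(+1)^-2 = +1.
v=11: a=11^1·(≡3), b=11^3·(≡6) mod 11; (3|11)=+1, (6|11)=-1; (−1)^{1·3·5}·(+1)^3·(-1)^1 = +1.
v=19: a=19^2·(≡15), b=19^5·(≡14) mod 19; (15|19)=-1, (14|19)=-1; (−1)^{2·5·9}·(-1)^5·(-1)^2 = -1.
v=5: a=5^5·(≡4), b=5^3·(≡4) mod 5; (4|5)=+1, (4|5)=+1; (−1)^{5·3·2}·(+1)^3·(+1)^5 = +1.
v=2: v_2(a)=-3, v_2(b)=17; units ≡ 5, 1 (mod 8); ε·ε+αω+βω = 0·0+-3·0+17·1 ≡ 1  ⇒  (a,b)_2 = -1.
Ram(-39270, -6270) = {2, 17, 19, ∞}; no ℚ_2-point on the conic.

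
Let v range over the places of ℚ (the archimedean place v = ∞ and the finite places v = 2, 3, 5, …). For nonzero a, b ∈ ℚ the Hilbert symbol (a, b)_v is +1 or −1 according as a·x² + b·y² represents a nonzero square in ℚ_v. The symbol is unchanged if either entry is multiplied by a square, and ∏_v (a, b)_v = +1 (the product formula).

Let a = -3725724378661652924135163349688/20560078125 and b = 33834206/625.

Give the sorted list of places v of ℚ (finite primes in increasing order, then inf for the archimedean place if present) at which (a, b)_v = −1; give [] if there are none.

[2, 11, 41, 43]

Mod squares: a ≡ -36210790, b ≡ 690494. Check v ∈ {∞, 2, 3, 5, 7, 11, 17, 19, 29, 31, 37, 41, 43}.
v=19: a=19^-2·(≡14), b=19^0·(≡3) mod 19; (14|19)=-1, (3|19)=-1; (−1)^{-2·0·9}·(-1)^0·(-1)^-2 = +1.
v=29: a=29^2·(≡19), b=29^0·(≡5) mod 29; (19|29)=-1, (5|29)=+1; (−1)^{2·0·14}·(-1)^0·(+1)^2 = +1.
v=43: a=43^4·(≡5), b=43^1·(≡33) mod 43; (5|43)=-1, (33|43)=-1; (−1)^{4·1·21}·(-1)^1·(-1)^4 = -1.
v=5: a=5^-7·(≡3), b=5^-4·(≡1) mod 5; (3|5)=-1, (1|5)=+1; (−1)^{-7·-4·2}·(-1)^-4·(+1)^-7 = +1.
v=31: a=31^3·(≡12), b=31^1·(≡8) mod 31; (12|31)=-1, (8|31)=+1; (−1)^{3·1·15}·(-1)^1·(+1)^3 = +1.
v=41: a=41^1·(≡23), b=41^0·(≡35) mod 41; (23|41)=+1, (35|41)=-1; (−1)^{1·0·20}·(+1)^0·(-1)^1 = -1.
v=37: a=37^3·(≡31), b=37^1·(≡32) mod 37; (31|37)=-1, (32|37)=-1; (−1)^{3·1·18}·(-1)^1·(-1)^3 = +1.
v=17: a=17^2·(≡4), b=17^0·(≡11) mod 17; (4|17)=+1, (11|17)=-1; (−1)^{2·0·8}·(+1)^0·(-1)^2 = +1.
v=2: v_2(a)=3, v_2(b)=1; units ≡ 5, 7 (mod 8); ε·ε+αω+βω = 0·1+3·0+1·1 ≡ 1  ⇒  (a,b)_2 = -1.
v=3: a=3^-6·(≡2), b=3^0·(≡2) mod 3; (2|3)=-1, (2|3)=-1; (−1)^{-6·0·1}·(-1)^0·(-1)^-6 = +1.
v=11: a=11^1·(≡5), b=11^0·(≡6) mod 11; (5|11)=+1, (6|11)=-1; (−1)^{1·0·5}·(+1)^0·(-1)^1 = -1.
v=7: a=7^7·(≡1), b=7^3·(≡6) mod 7; (1|7)=+1, (6|7)=-1; (−1)^{7·3·3}·(+1)^3·(-1)^7 = +1.
v=∞: -36210790 < 0 and 690494 > 0  ⇒  (a,b)_∞ = +1.
(-36210790, 690494 / ℚ) ramifies at {2, 11, 41, 43}: a division algebra.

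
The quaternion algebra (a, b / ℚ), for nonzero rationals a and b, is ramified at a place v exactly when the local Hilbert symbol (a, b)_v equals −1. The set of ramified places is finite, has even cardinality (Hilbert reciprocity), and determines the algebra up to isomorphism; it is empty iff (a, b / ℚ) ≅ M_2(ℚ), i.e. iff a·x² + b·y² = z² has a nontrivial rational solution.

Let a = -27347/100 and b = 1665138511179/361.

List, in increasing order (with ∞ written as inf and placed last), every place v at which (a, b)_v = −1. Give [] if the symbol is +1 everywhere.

Mod squares: a ≡ -27347, b ≡ 2890459. Check v ∈ {∞, 2, 3, 5, 11, 13, 17, 19, 23, 29, 41}.
v=3: a=3^0·(≡1), b=3^2·(≡1) mod 3; (1|3)=+1, (1|3)=+1; (−1)^{0·2·1}·(+1)^2·(+1)^0 = +1.
v=11: a=11^0·(≡10), b=11^3·(≡1) mod 11; (10|11)=-1, (1|11)=+1; (−1)^{0·3·5}·(-1)^3·(+1)^0 = -1.
v=5: a=5^-2·(≡2), b=5^0·(≡4) mod 5; (2|5)=-1, (4|5)=+1; (−1)^{-2·0·2}·(-1)^0·(+1)^-2 = +1.
v=13: a=13^0·(≡2), b=13^1·(≡10) mod 13; (2|13)=-1, (10|13)=+1; (−1)^{0·1·6}·(-1)^1·(+1)^0 = -1.
v=41: a=41^1·(≡29), b=41^1·(≡25) mod 41; (29|41)=-1, (25|41)=+1; (−1)^{1·1·20}·(-1)^1·(+1)^1 = -1.
v=17: a=17^0·(≡14), b=17^1·(≡5) mod 17; (14|17)=-1, (5|17)=-1; (−1)^{0·1·8}·(-1)^1·(-1)^0 = -1.
v=23: a=23^1·(≡21), b=23^2·(≡13) mod 23; (21|23)=-1, (13|23)=+1; (−1)^{1·2·11}·(-1)^2·(+1)^1 = +1.
v=2: v_2(a)=-2, v_2(b)=0; units ≡ 5, 3 (mod 8); ε·ε+αω+βω = 0·1+-2·1+0·1 ≡ 0  ⇒  (a,b)_2 = +1.
v=19: a=19^0·(≡14), b=19^-2·(≡8) mod 19; (14|19)=-1, (8|19)=-1; (−1)^{0·-2·9}·(-1)^-2·(-1)^0 = +1.
v=29: a=29^1·(≡10), b=29^1·(≡14) mod 29; (10|29)=-1, (14|29)=-1; (−1)^{1·1·14}·(-1)^1·(-1)^1 = +1.
v=∞: -27347 < 0 and 2890459 > 0  ⇒  (a,b)_∞ = +1.
Ram(-27347, 2890459) = {11, 13, 17, 41}; no ℚ_11-point on the conic.

[11, 13, 17, 41]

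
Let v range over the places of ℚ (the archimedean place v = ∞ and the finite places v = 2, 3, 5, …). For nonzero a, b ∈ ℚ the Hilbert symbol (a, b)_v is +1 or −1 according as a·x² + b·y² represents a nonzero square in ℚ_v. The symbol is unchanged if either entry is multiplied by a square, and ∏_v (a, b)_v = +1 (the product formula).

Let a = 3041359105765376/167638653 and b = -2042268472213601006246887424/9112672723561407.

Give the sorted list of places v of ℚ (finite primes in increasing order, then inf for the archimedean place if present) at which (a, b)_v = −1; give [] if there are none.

[2, 11, 13, 29]

Mod squares: a ≡ 143, b ≡ -128557. Check v ∈ {∞, 2, 3, 7, 11, 13, 17, 19, 29, 31, 43}.
v=∞: 143 > 0 and -128557 < 0  ⇒  (a,b)_∞ = +1.
v=31: a=31^2·(≡16), b=31^5·(≡20) mod 31; (16|31)=+1, (20|31)=+1; (−1)^{2·5·15}·(+1)^5·(+1)^2 = +1.
v=13: a=13^-1·(≡5), b=13^-3·(≡12) mod 13; (5|13)=-1, (12|13)=+1; (−1)^{-1·-3·6}·(-1)^-3·(+1)^-1 = -1.
v=29: a=29^2·(≡3), b=29^3·(≡22) mod 29; (3|29)=-1, (22|29)=+1; (−1)^{2·3·14}·(-1)^3·(+1)^2 = -1.
v=17: a=17^4·(≡6), b=17^6·(≡5) mod 17; (6|17)=-1, (5|17)=-1; (−1)^{4·6·8}·(-1)^6·(-1)^4 = +1.
v=2: v_2(a)=12, v_2(b)=16; units ≡ 7, 3 (mod 8); ε·ε+αω+βω = 1·1+12·1+16·0 ≡ 1  ⇒  (a,b)_2 = -1.
v=7: a=7^-2·(≡6), b=7^-2·(≡6) mod 7; (6|7)=-1, (6|7)=-1; (−1)^{-2·-2·3}·(-1)^-2·(-1)^-2 = +1.
v=11: a=11^1·(≡10), b=11^-1·(≡7) mod 11; (10|11)=-1, (7|11)=-1; (−1)^{1·-1·5}·(-1)^-1·(-1)^1 = -1.
v=3: a=3^-6·(≡2), b=3^-10·(≡2) mod 3; (2|3)=-1, (2|3)=-1; (−1)^{-6·-10·1}·(-1)^-10·(-1)^-6 = +1.
v=43: a=43^0·(≡41), b=43^2·(≡14) mod 43; (41|43)=+1, (14|43)=+1; (−1)^{0·2·21}·(+1)^2·(+1)^0 = +1.
v=19: a=19^-2·(≡12), b=19^-4·(≡4) mod 19; (12|19)=-1, (4|19)=+1; (−1)^{-2·-4·9}·(-1)^-4·(+1)^-2 = +1.
|Ram(143, -128557)| = 4, even; anisotropic at {2, 11, 13, 29}.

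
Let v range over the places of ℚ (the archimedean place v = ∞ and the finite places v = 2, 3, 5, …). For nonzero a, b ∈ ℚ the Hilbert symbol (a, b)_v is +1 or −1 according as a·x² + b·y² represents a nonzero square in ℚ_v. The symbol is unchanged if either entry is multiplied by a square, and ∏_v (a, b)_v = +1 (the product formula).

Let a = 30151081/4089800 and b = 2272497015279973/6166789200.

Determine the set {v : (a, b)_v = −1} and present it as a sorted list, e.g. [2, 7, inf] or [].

[13, 29]

(a, b) ≡ (2, 6409) mod (ℚ^×)²; places V = {2, 3, 5, 11, 13, 17, 19, 23, 29, ∞}.
(a,b)_23: α=0, u≡4; β=2, v≡15 (mod 23); (4|23)=+1, (15|23)=-1; sign (−1)^0·+1^2·-1^0 = +1.
(a,b)_∞: sgn(2)=+, sgn(6409)=+, so +1.
(a,b)_2: α=-3, β=-4; u≡1, v≡1 (mod 8); ε(u)ε(v)=0·0, αω(v)=-3·0, βω(u)=-4·0; sum ≡ 0  ⇒  +1.
(a,b)_19: α=2, u≡14; β=2, v≡16 (mod 19); (14|19)=-1, (16|19)=+1; sign (−1)^0·-1^2·+1^2 = +1.
(a,b)_29: α=0, u≡11; β=1, v≡26 (mod 29); (11|29)=-1, (26|29)=-1; sign (−1)^0·-1^1·-1^0 = -1.
(a,b)_5: α=-2, u≡3; β=-2, v≡1 (mod 5); (3|5)=-1, (1|5)=+1; sign (−1)^0·-1^-2·+1^-2 = +1.
(a,b)_3: α=0, u≡2; β=-4, v≡1 (mod 3); (2|3)=-1, (1|3)=+1; sign (−1)^0·-1^-4·+1^0 = +1.
(a,b)_11: α=-2, u≡6; β=-4, v≡2 (mod 11); (6|11)=-1, (2|11)=-1; sign (−1)^0·-1^-4·-1^-2 = +1.
(a,b)_17: α=4, u≡9; β=7, v≡3 (mod 17); (9|17)=+1, (3|17)=-1; sign (−1)^0·+1^7·-1^4 = +1.
(a,b)_13: α=-2, u≡11; β=-1, v≡12 (mod 13); (11|13)=-1, (12|13)=+1; sign (−1)^0·-1^-1·+1^-2 = -1.
(2, 6409 / ℚ) ramifies at {13, 29}: a division algebra.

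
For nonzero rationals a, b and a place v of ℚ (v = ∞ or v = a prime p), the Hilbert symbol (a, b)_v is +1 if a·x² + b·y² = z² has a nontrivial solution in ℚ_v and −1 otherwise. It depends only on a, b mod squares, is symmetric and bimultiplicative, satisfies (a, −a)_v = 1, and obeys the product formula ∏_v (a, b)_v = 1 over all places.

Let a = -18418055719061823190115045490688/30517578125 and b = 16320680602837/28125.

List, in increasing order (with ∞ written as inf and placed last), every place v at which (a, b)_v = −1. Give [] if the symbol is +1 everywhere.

[13, 17]

Mod squares: a ≡ -77285, b ≡ 574150265. Check v ∈ {∞, 2, 3, 5, 13, 17, 19, 23, 29, 31, 41}.
v=31: a=31^2·(≡17), b=31^0·(≡25) mod 31; (17|31)=-1, (25|31)=+1; (−1)^{2·0·15}·(-1)^0·(+1)^2 = +1.
v=13: a=13^9·(≡3), b=13^3·(≡2) mod 13; (3|13)=+1, (2|13)=-1; (−1)^{9·3·6}·(+1)^3·(-1)^9 = -1.
v=29: a=29^1·(≡18), b=29^3·(≡26) mod 29; (18|29)=-1, (26|29)=-1; (−1)^{1·3·14}·(-1)^3·(-1)^1 = +1.
v=5: a=5^-15·(≡2), b=5^-5·(≡3) mod 5; (2|5)=-1, (3|5)=-1; (−1)^{-15·-5·2}·(-1)^-5·(-1)^-15 = +1.
v=19: a=19^2·(≡17), b=19^1·(≡8) mod 19; (17|19)=+1, (8|19)=-1; (−1)^{2·1·9}·(+1)^1·(-1)^2 = +1.
v=2: v_2(a)=14, v_2(b)=0; units ≡ 3, 1 (mod 8); ε·ε+αω+βω = 1·0+14·0+0·1 ≡ 0  ⇒  (a,b)_2 = +1.
v=∞: -77285 < 0 and 574150265 > 0  ⇒  (a,b)_∞ = +1.
v=41: a=41^3·(≡37), b=41^1·(≡4) mod 41; (37|41)=+1, (4|41)=+1; (−1)^{3·1·20}·(+1)^1·(+1)^3 = +1.
v=3: a=3^0·(≡1), b=3^-2·(≡2) mod 3; (1|3)=+1, (2|3)=-1; (−1)^{0·-2·1}·(+1)^-2·(-1)^0 = +1.
v=17: a=17^2·(≡6), b=17^1·(≡1) mod 17; (6|17)=-1, (1|17)=+1; (−1)^{2·1·8}·(-1)^1·(+1)^2 = -1.
v=23: a=23^2·(≡6), b=23^1·(≡20) mod 23; (6|23)=+1, (20|23)=-1; (−1)^{2·1·11}·(+1)^1·(-1)^2 = +1.
(-77285, 574150265 / ℚ) ramifies at {13, 17}: a division algebra.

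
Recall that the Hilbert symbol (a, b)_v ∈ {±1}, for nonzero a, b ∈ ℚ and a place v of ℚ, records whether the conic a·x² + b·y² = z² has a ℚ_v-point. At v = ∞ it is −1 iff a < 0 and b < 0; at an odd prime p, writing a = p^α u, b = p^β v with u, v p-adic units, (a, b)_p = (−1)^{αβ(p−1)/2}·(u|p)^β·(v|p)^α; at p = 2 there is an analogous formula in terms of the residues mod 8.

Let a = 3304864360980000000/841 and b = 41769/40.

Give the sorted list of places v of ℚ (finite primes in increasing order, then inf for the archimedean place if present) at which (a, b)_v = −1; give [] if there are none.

Mod squares: a ≡ 23205, b ≡ 46410. Check v ∈ {∞, 2, 3, 5, 7, 13, 17, 29}.
v=17: a=17^3·(≡11), b=17^1·(≡10) mod 17; (11|17)=-1, (10|17)=-1; (−1)^{3·1·8}·(-1)^1·(-1)^3 = +1.
v=13: a=13^3·(≡1), b=13^1·(≡2) mod 13; (1|13)=+1, (2|13)=-1; (−1)^{3·1·6}·(+1)^1·(-1)^3 = -1.
v=3: a=3^7·(≡1), b=3^3·(≡2) mod 3; (1|3)=+1, (2|3)=-1; (−1)^{7·3·1}·(+1)^3·(-1)^7 = +1.
v=2: v_2(a)=8, v_2(b)=-3; units ≡ 5, 5 (mod 8); ε·ε+αω+βω = 0·0+8·1+-3·1 ≡ 1  ⇒  (a,b)_2 = -1.
v=∞: 23205 > 0 and 46410 > 0  ⇒  (a,b)_∞ = +1.
v=29: a=29^-2·(≡13), b=29^0·(≡14) mod 29; (13|29)=+1, (14|29)=-1; (−1)^{-2·0·14}·(+1)^0·(-1)^-2 = +1.
v=5: a=5^7·(≡4), b=5^-1·(≡3) mod 5; (4|5)=+1, (3|5)=-1; (−1)^{7·-1·2}·(+1)^-1·(-1)^7 = -1.
v=7: a=7^1·(≡4), b=7^1·(≡2) mod 7; (4|7)=+1, (2|7)=+1; (−1)^{1·1·3}·(+1)^1·(+1)^1 = -1.
(23205, 46410 / ℚ) ramifies at {2, 5, 7, 13}: a division algebra.

[2, 5, 7, 13]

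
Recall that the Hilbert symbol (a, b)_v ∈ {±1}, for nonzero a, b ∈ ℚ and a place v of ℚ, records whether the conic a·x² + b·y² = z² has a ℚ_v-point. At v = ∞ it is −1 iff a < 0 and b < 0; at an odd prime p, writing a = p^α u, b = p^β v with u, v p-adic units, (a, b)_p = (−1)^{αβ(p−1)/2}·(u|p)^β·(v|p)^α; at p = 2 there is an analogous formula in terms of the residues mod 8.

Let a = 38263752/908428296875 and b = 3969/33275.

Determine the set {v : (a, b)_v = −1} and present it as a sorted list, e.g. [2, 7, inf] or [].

[]

Mod squares: a ≡ 22, b ≡ 11. Check v ∈ {∞, 2, 3, 5, 7, 11, 19}.
v=∞: 22 > 0 and 11 > 0  ⇒  (a,b)_∞ = +1.
v=19: a=19^-2·(≡15), b=19^0·(≡6) mod 19; (15|19)=-1, (6|19)=+1; (−1)^{-2·0·9}·(-1)^0·(+1)^-2 = +1.
v=3: a=3^14·(≡1), b=3^4·(≡2) mod 3; (1|3)=+1, (2|3)=-1; (−1)^{14·4·1}·(+1)^4·(-1)^14 = +1.
v=11: a=11^-5·(≡10), b=11^-3·(≡3) mod 11; (10|11)=-1, (3|11)=+1; (−1)^{-5·-3·5}·(-1)^-3·(+1)^-5 = +1.
v=5: a=5^-6·(≡2), b=5^-2·(≡4) mod 5; (2|5)=-1, (4|5)=+1; (−1)^{-6·-2·2}·(-1)^-2·(+1)^-6 = +1.
v=2: v_2(a)=3, v_2(b)=0; units ≡ 3, 3 (mod 8); ε·ε+αω+βω = 1·1+3·1+0·1 ≡ 0  ⇒  (a,b)_2 = +1.
v=7: a=7^0·(≡2), b=7^2·(≡1) mod 7; (2|7)=+1, (1|7)=+1; (−1)^{0·2·3}·(+1)^2·(+1)^0 = +1.
Every local symbol is +1, so the conic 22·x² + 11·y² = z² has ℚ_v-points for all v and hence a ℚ-point; (a, b / ℚ) ≅ M_2(ℚ).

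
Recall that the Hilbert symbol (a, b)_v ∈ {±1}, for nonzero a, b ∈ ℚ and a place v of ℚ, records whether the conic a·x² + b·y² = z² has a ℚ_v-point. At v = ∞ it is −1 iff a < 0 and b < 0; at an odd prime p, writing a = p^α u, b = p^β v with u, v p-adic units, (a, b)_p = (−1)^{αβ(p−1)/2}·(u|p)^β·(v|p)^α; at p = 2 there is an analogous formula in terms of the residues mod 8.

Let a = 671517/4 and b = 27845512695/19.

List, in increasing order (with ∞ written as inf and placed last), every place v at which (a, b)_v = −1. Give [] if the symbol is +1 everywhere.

Mod squares: a ≡ 74613, b ≡ 203408205. Check v ∈ {∞, 2, 3, 5, 7, 11, 13, 17, 19, 23, 31}.
v=2: v_2(a)=-2, v_2(b)=0; units ≡ 5, 5 (mod 8); ε·ε+αω+βω = 0·0+-2·1+0·1 ≡ 0  ⇒  (a,b)_2 = +1.
v=31: a=31^0·(≡22), b=31^1·(≡9) mod 31; (22|31)=-1, (9|31)=+1; (−1)^{0·1·15}·(-1)^1·(+1)^0 = -1.
v=∞: 74613 > 0 and 203408205 > 0  ⇒  (a,b)_∞ = +1.
v=23: a=23^0·(≡8), b=23^1·(≡16) mod 23; (8|23)=+1, (16|23)=+1; (−1)^{0·1·11}·(+1)^1·(+1)^0 = +1.
v=5: a=5^0·(≡3), b=5^1·(≡1) mod 5; (3|5)=-1, (1|5)=+1; (−1)^{0·1·2}·(-1)^1·(+1)^0 = -1.
v=17: a=17^1·(≡11), b=17^2·(≡16) mod 17; (11|17)=-1, (16|17)=+1; (−1)^{1·2·8}·(-1)^2·(+1)^1 = +1.
v=3: a=3^3·(≡1), b=3^3·(≡2) mod 3; (1|3)=+1, (2|3)=-1; (−1)^{3·3·1}·(+1)^3·(-1)^3 = +1.
v=13: a=13^0·(≡7), b=13^1·(≡5) mod 13; (7|13)=-1, (5|13)=-1; (−1)^{0·1·6}·(-1)^1·(-1)^0 = -1.
v=11: a=11^1·(≡2), b=11^1·(≡7) mod 11; (2|11)=-1, (7|11)=-1; (−1)^{1·1·5}·(-1)^1·(-1)^1 = -1.
v=19: a=19^1·(≡15), b=19^-1·(≡14) mod 19; (15|19)=-1, (14|19)=-1; (−1)^{1·-1·9}·(-1)^-1·(-1)^1 = -1.
v=7: a=7^1·(≡6), b=7^1·(≡6) mod 7; (6|7)=-1, (6|7)=-1; (−1)^{1·1·3}·(-1)^1·(-1)^1 = -1.
|Ram(74613, 203408205)| = 6, even; anisotropic at {5, 7, 11, 13, 19, 31}.

[5, 7, 11, 13, 19, 31]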